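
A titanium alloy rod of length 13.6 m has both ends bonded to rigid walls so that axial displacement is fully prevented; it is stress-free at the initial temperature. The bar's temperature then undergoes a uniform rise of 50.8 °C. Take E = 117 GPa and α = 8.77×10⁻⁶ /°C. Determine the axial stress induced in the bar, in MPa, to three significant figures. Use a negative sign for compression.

-52.1 MPa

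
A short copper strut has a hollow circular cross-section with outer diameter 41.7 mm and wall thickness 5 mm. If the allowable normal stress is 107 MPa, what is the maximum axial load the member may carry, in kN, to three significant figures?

A = 576.5 mm².
P_max = σ_allow · A = 107 · 576.5 = 61680 N = 61.68 kN.

61.7 kN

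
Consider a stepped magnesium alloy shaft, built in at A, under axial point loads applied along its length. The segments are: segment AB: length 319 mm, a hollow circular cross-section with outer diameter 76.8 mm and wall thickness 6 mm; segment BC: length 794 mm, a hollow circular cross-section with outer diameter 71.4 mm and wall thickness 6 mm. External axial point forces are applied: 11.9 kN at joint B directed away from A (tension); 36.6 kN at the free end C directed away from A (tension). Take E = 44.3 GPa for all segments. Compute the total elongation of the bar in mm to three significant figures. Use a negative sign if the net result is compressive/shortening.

0.794 mm

Internal axial forces (sectioning from the free end, tension +): N_BC = 36.6 kN, N_AB = 48.5 kN.
A_AB = 1335 mm².
A_BC = 1233 mm².
δ_AB = 48500·319/(1335·44300) = 0.2617 mm
δ_BC = 36600·794/(1233·44300) = 0.5321 mm
δ = Σδ_i = 0.7938 mm.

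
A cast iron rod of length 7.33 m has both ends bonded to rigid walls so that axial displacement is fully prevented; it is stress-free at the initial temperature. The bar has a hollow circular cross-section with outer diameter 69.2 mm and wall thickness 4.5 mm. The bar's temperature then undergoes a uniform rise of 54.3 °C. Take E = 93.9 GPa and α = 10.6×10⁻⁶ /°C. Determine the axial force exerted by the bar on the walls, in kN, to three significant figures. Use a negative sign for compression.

Free thermal expansion αLΔT = 10.6e-6 · 7330 · 54.3 = 4.219 mm.
The walls impose strain ε = −(4.219)/7330 = -5.7558e-04; σ = Eε = 93900 · -5.7558e-04 = -54.05 MPa.
Wall reaction R = σ·A = -54.05·914.7 = -49440 N = -49.44 kN.

-49.4 kN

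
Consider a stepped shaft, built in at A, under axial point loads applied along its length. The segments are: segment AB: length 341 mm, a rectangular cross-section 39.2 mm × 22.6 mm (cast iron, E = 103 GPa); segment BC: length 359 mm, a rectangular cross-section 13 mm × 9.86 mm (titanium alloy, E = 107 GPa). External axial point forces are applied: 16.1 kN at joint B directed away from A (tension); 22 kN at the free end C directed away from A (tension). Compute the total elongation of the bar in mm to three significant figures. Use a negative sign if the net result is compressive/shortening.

Internal axial forces (sectioning from the free end, tension +): N_BC = 22 kN, N_AB = 38.1 kN.
A_AB = 885.9 mm².
A_BC = 128.2 mm².
δ_AB = 38100·341/(885.9·103000) = 0.1424 mm
δ_BC = 22000·359/(128.2·107000) = 0.5759 mm
δ = Σδ_i = 0.7182 mm.

0.718 mm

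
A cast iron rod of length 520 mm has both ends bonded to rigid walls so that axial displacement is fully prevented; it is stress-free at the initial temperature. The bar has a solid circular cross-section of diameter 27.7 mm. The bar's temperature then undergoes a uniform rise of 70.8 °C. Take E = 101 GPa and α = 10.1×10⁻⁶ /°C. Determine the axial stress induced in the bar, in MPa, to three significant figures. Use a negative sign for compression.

-72.2 MPa

Free thermal expansion αLΔT = 10.1e-6 · 520 · 70.8 = 0.3718 mm.
The walls impose strain ε = −(0.3718)/520 = -7.1508e-04; σ = Eε = 101000 · -7.1508e-04 = -72.22 MPa.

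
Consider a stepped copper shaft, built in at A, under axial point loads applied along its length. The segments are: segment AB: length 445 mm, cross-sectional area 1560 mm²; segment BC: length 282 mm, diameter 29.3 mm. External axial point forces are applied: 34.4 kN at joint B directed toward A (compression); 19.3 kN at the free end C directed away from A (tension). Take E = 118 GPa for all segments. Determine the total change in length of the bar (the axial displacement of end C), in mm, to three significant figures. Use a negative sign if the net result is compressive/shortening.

Internal axial forces (sectioning from the free end, tension +): N_BC = 19.3 kN, N_AB = -15.1 kN.
A_BC = 674.3 mm².
δ_AB = -15100·445/(1560·118000) = -0.0365 mm
δ_BC = 19300·282/(674.3·118000) = 0.06841 mm
δ = Σδ_i = 0.0319 mm.

0.0319 mm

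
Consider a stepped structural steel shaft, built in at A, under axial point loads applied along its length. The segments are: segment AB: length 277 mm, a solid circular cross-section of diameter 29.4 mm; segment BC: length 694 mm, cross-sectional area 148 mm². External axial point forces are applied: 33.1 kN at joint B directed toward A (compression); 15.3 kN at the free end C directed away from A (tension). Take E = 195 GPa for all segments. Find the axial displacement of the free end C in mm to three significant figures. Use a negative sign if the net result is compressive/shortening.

Internal axial forces (sectioning from the free end, tension +): N_BC = 15.3 kN, N_AB = -17.8 kN.
A_AB = 678.9 mm².
δ_AB = -17800·277/(678.9·195000) = -0.03725 mm
δ_BC = 15300·694/(148·195000) = 0.3679 mm
δ = Σδ_i = 0.3307 mm.

0.331 mm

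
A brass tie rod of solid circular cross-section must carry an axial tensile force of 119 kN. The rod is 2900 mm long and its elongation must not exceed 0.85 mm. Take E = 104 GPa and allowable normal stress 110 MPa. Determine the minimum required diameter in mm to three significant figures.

70.5 mm

Required area A ≥ P/σ_allow = 119000/110 = 1082 mm².
For a solid circular section, d ≥ √(4A/π) = 37.11 mm.
Elongation limit: A ≥ PL/(Eδ_allow) = 119000·2900/(104000·0.85) = 3904 mm² ⇒ d ≥ 70.5 mm.
The elongation limit governs.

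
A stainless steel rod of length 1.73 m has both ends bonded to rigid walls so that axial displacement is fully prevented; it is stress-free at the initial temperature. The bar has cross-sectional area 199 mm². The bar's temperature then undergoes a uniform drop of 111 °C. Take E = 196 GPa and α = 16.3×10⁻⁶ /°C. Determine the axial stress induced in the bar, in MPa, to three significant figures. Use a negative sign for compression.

Free thermal expansion αLΔT = 16.3e-6 · 1730 · -111 = -3.13 mm.
The walls impose strain ε = −(-3.13)/1730 = 1.8093e-03; σ = Eε = 196000 · 1.8093e-03 = 354.6 MPa.

355 MPa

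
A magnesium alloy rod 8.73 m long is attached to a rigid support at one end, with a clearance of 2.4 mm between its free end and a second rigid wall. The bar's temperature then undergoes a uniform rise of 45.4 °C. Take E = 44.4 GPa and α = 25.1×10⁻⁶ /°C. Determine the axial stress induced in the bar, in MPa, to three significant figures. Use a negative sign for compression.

Free thermal expansion αLΔT = 25.1e-6 · 8730 · 45.4 = 9.948 mm.
The walls engage after the gap closes; constrained expansion = 9.948 − 2.4 = 7.548 mm.
The walls impose strain ε = −(7.548)/8730 = -8.6463e-04; σ = Eε = 44400 · -8.6463e-04 = -38.39 MPa.

-38.4 MPa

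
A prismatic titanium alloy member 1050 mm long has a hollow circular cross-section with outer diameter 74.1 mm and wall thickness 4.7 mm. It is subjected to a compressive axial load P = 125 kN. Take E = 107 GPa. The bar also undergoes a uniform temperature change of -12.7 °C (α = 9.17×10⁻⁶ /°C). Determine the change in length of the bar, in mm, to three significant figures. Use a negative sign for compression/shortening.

A = 1025 mm².
δ_mech = NL/(AE) = -125000·1050/(1025·107000) = -1.197 mm.
δ_thermal = αLΔT = 9.17e-6·1050·-12.7 = -0.1223 mm.
δ = δ_mech + δ_thermal = -1.319 mm.

-1.32 mm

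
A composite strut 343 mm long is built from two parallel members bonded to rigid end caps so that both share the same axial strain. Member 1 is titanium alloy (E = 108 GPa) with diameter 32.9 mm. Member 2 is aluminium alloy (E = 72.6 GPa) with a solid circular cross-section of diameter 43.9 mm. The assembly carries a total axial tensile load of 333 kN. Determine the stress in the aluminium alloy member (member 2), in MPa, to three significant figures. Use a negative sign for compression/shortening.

A_1 = 850.1 mm².
A_2 = 1514 mm².
Equal strain + equilibrium ⇒ each member carries load in proportion to AE: A₁E₁ = 91810000 N, A₂E₂ = 109900000 N, ΣAE = 201700000 N.
σ₂ = P·E₂/ΣAE = 333000·72600/201700000 = 119.9 MPa.

120 MPa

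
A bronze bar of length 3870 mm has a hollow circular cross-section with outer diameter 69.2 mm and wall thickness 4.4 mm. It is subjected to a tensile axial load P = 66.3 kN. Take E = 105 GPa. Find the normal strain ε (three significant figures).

A = 895.7 mm².
σ = N/A = 74.02 MPa; ε = σ/E = 74.02/105000 = 7.049e-04.

7.05e-04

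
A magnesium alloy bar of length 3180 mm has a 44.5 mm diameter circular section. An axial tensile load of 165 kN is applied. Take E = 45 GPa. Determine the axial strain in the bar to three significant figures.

0.00236

A = 1555 mm².
σ = N/A = 106.1 MPa; ε = σ/E = 106.1/45000 = 2.358e-03.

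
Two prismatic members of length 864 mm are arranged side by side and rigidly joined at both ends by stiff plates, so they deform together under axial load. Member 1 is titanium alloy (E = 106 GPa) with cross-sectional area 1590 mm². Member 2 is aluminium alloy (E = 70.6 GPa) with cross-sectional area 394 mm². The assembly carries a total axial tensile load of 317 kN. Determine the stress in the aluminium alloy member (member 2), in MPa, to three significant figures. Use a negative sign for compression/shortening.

Equal strain + equilibrium ⇒ each member carries load in proportion to AE: A₁E₁ = 168500000 N, A₂E₂ = 27820000 N, ΣAE = 196400000 N.
σ₂ = P·E₂/ΣAE = 317000·70600/196400000 = 114 MPa.

114 MPa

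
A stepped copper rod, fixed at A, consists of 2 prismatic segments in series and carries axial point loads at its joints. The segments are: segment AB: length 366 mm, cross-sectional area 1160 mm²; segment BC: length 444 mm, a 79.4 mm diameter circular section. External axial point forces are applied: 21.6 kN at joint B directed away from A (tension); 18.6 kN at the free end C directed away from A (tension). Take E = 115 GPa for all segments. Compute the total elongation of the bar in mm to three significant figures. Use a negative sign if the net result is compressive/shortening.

0.125 mm

Internal axial forces (sectioning from the free end, tension +): N_BC = 18.6 kN, N_AB = 40.2 kN.
A_BC = 4951 mm².
δ_AB = 40200·366/(1160·115000) = 0.1103 mm
δ_BC = 18600·444/(4951·115000) = 0.0145 mm
δ = Σδ_i = 0.1248 mm.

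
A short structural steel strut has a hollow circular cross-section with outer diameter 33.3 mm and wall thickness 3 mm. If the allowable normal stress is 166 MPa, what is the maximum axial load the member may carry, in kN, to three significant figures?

A = 285.6 mm².
P_max = σ_allow · A = 166 · 285.6 = 47400 N = 47.4 kN.

47.4 kN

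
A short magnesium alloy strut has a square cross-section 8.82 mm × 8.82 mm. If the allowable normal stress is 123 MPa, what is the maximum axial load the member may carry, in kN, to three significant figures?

9.57 kN

A = 77.79 mm².
P_max = σ_allow · A = 123 · 77.79 = 9568 N = 9.568 kN.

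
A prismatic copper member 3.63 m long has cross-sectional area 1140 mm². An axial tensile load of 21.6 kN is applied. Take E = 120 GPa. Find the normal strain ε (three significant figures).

1.58e-04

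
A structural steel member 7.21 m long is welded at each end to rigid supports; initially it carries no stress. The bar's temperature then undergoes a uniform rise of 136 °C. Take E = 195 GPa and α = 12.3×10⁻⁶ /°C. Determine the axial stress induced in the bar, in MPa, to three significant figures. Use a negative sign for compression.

-326 MPa

Free thermal expansion αLΔT = 12.3e-6 · 7210 · 136 = 12.06 mm.
The walls impose strain ε = −(12.06)/7210 = -1.6728e-03; σ = Eε = 195000 · -1.6728e-03 = -326.2 MPa.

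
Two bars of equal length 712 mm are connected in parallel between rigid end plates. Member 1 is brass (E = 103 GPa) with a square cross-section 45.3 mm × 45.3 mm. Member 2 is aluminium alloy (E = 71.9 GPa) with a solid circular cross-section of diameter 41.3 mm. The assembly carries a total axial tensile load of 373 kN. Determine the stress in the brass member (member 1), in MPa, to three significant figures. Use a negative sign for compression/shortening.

125 MPa

A_1 = 2052 mm².
A_2 = 1340 mm².
Equal strain + equilibrium ⇒ each member carries load in proportion to AE: A₁E₁ = 211400000 N, A₂E₂ = 96320000 N, ΣAE = 307700000 N.
σ₁ = P·E₁/ΣAE = 373000·103000/307700000 = 124.9 MPa.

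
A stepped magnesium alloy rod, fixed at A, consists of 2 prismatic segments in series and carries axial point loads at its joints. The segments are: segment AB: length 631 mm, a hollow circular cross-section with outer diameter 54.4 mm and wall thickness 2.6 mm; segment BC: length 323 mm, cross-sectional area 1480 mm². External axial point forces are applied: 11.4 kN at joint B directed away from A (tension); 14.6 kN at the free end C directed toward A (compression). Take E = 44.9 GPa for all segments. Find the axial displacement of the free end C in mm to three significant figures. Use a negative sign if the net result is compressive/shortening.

Internal axial forces (sectioning from the free end, tension +): N_BC = -14.6 kN, N_AB = -3.2 kN.
A_AB = 423.1 mm².
δ_AB = -3200·631/(423.1·44900) = -0.1063 mm
δ_BC = -14600·323/(1480·44900) = -0.07097 mm
δ = Σδ_i = -0.1773 mm.

-0.177 mm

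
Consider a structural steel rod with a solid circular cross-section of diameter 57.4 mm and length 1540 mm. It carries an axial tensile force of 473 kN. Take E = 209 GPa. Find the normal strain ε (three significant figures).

A = 2588 mm².
σ = N/A = 182.8 MPa; ε = σ/E = 182.8/209000 = 8.746e-04.

8.75e-04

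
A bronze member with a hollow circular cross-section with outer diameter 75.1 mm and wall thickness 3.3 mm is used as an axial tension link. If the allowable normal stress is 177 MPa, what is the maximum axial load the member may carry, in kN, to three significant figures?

132 kN

A = 744.4 mm².
P_max = σ_allow · A = 177 · 744.4 = 131800 N = 131.8 kN.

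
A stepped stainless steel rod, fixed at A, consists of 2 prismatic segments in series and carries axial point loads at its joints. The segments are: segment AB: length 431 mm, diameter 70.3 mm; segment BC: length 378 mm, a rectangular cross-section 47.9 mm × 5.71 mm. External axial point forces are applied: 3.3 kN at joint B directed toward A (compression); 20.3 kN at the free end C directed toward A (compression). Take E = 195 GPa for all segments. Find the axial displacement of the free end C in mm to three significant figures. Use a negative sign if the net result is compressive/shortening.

-0.157 mm

Internal axial forces (sectioning from the free end, tension +): N_BC = -20.3 kN, N_AB = -23.6 kN.
A_AB = 3882 mm².
A_BC = 273.5 mm².
δ_AB = -23600·431/(3882·195000) = -0.01344 mm
δ_BC = -20300·378/(273.5·195000) = -0.1439 mm
δ = Σδ_i = -0.1573 mm.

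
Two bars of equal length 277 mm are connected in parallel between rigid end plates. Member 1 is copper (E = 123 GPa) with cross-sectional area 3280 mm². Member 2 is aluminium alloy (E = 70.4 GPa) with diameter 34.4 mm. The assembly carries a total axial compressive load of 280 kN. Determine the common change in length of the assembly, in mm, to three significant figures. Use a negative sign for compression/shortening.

A_2 = 929.4 mm².
Equal strain + equilibrium ⇒ each member carries load in proportion to AE: A₁E₁ = 403400000 N, A₂E₂ = 65430000 N, ΣAE = 468900000 N.
δ = PL/ΣAE = -280000·277/468900000 = -0.1654 mm.

-0.165 mm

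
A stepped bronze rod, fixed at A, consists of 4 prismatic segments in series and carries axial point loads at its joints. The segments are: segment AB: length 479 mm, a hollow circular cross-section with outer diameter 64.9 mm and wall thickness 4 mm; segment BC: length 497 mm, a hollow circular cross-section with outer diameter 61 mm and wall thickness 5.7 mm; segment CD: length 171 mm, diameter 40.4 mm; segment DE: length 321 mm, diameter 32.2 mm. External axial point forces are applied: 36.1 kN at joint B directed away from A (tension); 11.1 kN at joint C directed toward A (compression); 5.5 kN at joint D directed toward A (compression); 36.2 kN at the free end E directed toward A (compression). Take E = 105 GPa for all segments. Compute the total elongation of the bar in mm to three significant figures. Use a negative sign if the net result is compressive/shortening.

Internal axial forces (sectioning from the free end, tension +): N_DE = -36.2 kN, N_CD = -41.7 kN, N_BC = -52.8 kN, N_AB = -16.7 kN.
A_AB = 765.3 mm².
A_BC = 990.3 mm².
A_CD = 1282 mm².
A_DE = 814.3 mm².
δ_AB = -16700·479/(765.3·105000) = -0.09955 mm
δ_BC = -52800·497/(990.3·105000) = -0.2524 mm
δ_CD = -41700·171/(1282·105000) = -0.05298 mm
δ_DE = -36200·321/(814.3·105000) = -0.1359 mm
δ = Σδ_i = -0.5408 mm.

-0.541 mm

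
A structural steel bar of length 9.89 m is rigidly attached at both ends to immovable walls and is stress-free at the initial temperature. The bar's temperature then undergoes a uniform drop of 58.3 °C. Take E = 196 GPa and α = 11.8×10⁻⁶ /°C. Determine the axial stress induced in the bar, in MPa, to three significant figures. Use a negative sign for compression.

Free thermal expansion αLΔT = 11.8e-6 · 9890 · -58.3 = -6.804 mm.
The walls impose strain ε = −(-6.804)/9890 = 6.8794e-04; σ = Eε = 196000 · 6.8794e-04 = 134.8 MPa.

135 MPa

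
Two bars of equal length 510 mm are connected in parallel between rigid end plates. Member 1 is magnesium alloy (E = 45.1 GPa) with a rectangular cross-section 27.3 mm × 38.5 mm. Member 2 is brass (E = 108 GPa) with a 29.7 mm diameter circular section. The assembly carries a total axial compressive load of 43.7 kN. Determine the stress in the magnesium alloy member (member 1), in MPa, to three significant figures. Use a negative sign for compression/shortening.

A_1 = 1051 mm².
A_2 = 692.8 mm².
Equal strain + equilibrium ⇒ each member carries load in proportion to AE: A₁E₁ = 47400000 N, A₂E₂ = 74820000 N, ΣAE = 122200000 N.
σ₁ = P·E₁/ΣAE = -43700·45100/122200000 = -16.13 MPa.

-16.1 MPa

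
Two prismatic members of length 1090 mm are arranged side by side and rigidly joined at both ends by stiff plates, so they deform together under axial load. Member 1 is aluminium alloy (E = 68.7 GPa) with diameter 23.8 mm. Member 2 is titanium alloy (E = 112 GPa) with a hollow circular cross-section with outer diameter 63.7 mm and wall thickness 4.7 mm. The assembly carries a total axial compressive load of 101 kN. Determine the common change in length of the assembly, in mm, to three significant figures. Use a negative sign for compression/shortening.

A_1 = 444.9 mm².
A_2 = 871.2 mm².
Equal strain + equilibrium ⇒ each member carries load in proportion to AE: A₁E₁ = 30560000 N, A₂E₂ = 97570000 N, ΣAE = 128100000 N.
δ = PL/ΣAE = -101000·1090/128100000 = -0.8592 mm.

-0.859 mm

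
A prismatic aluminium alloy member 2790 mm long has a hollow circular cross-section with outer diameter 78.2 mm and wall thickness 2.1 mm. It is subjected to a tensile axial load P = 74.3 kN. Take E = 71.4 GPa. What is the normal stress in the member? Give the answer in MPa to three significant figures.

A = 502.1 mm².
σ = N/A = 74300/502.1 = 148 MPa.

148 MPa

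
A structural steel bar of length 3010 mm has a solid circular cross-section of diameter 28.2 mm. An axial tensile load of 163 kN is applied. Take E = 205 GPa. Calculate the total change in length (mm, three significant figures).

A = 624.6 mm².
δ_mech = NL/(AE) = 163000·3010/(624.6·205000) = 3.832 mm.

3.83 mm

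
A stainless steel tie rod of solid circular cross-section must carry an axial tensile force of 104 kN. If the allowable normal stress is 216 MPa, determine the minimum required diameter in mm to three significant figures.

Required area A ≥ P/σ_allow = 104000/216 = 481.5 mm².
For a solid circular section, d ≥ √(4A/π) = 24.76 mm.

24.8 mm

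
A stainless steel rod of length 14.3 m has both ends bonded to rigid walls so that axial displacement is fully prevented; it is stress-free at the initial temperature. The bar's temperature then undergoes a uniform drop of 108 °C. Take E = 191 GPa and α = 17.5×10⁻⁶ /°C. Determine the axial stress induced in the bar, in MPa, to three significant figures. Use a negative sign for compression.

361 MPa

Free thermal expansion αLΔT = 17.5e-6 · 14300 · -108 = -27.03 mm.
The walls impose strain ε = −(-27.03)/14300 = 1.8900e-03; σ = Eε = 191000 · 1.8900e-03 = 361 MPa.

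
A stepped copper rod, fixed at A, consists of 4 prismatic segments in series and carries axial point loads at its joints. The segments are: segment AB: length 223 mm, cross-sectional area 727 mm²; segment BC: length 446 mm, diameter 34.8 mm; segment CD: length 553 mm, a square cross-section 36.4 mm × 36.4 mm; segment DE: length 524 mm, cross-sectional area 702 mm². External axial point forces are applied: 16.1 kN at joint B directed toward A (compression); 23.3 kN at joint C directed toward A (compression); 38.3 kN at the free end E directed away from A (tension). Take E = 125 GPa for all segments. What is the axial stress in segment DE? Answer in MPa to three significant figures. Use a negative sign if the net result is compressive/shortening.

54.6 MPa

Internal axial forces (sectioning from the free end, tension +): N_DE = 38.3 kN, N_CD = 38.3 kN, N_BC = 15 kN, N_AB = -1.1 kN.
σ_DE = N_DE/A_DE = 38300/702 = 54.56 MPa.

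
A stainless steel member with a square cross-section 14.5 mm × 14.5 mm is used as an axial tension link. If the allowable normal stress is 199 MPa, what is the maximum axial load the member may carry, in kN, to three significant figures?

41.8 kN

A = 210.2 mm².
P_max = σ_allow · A = 199 · 210.2 = 41840 N = 41.84 kN.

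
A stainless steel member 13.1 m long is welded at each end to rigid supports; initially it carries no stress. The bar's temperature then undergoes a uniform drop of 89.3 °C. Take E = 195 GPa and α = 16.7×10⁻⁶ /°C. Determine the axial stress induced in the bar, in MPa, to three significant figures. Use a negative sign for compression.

Free thermal expansion αLΔT = 16.7e-6 · 13100 · -89.3 = -19.54 mm.
The walls impose strain ε = −(-19.54)/13100 = 1.4913e-03; σ = Eε = 195000 · 1.4913e-03 = 290.8 MPa.

291 MPa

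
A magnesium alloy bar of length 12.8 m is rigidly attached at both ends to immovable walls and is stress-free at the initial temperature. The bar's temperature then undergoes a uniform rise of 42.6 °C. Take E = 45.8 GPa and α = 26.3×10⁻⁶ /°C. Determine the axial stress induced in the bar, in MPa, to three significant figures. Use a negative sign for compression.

-51.3 MPa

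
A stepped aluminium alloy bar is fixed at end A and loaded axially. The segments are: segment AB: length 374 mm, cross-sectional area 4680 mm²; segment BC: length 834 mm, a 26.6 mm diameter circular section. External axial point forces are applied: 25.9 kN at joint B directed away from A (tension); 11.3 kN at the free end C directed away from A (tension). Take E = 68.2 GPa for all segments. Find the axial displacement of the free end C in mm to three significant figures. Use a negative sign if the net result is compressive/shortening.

0.292 mm

Internal axial forces (sectioning from the free end, tension +): N_BC = 11.3 kN, N_AB = 37.2 kN.
A_BC = 555.7 mm².
δ_AB = 37200·374/(4680·68200) = 0.04359 mm
δ_BC = 11300·834/(555.7·68200) = 0.2487 mm
δ = Σδ_i = 0.2923 mm.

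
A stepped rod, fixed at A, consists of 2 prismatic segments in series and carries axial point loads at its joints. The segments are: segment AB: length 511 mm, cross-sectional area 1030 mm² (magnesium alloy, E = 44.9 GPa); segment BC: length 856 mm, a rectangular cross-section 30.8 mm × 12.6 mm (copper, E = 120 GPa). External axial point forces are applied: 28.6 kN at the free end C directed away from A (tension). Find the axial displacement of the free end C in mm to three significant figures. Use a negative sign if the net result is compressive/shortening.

Internal axial forces (sectioning from the free end, tension +): N_BC = 28.6 kN, N_AB = 28.6 kN.
A_BC = 388.1 mm².
δ_AB = 28600·511/(1030·44900) = 0.316 mm
δ_BC = 28600·856/(388.1·120000) = 0.5257 mm
δ = Σδ_i = 0.8417 mm.

0.842 mm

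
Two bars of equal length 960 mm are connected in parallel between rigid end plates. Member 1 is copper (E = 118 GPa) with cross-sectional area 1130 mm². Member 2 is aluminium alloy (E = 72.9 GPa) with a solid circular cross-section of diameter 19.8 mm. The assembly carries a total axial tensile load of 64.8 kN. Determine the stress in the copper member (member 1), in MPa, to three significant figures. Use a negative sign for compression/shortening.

A_2 = 307.9 mm².
Equal strain + equilibrium ⇒ each member carries load in proportion to AE: A₁E₁ = 133300000 N, A₂E₂ = 22450000 N, ΣAE = 155800000 N.
σ₁ = P·E₁/ΣAE = 64800·118000/155800000 = 49.08 MPa.

49.1 MPa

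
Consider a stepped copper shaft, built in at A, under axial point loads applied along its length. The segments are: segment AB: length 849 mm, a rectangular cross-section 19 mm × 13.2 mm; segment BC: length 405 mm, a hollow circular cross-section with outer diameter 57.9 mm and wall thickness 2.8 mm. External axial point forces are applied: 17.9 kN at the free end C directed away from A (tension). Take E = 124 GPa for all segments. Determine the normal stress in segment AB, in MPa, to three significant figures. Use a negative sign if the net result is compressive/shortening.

71.4 MPa

Internal axial forces (sectioning from the free end, tension +): N_BC = 17.9 kN, N_AB = 17.9 kN.
A_AB = 250.8 mm².
σ_AB = N_AB/A_AB = 17900/250.8 = 71.37 MPa.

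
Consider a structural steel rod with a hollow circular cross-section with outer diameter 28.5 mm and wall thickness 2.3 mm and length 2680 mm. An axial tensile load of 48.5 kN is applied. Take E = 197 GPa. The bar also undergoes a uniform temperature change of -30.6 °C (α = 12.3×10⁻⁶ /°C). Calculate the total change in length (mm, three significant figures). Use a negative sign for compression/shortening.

2.48 mm

A = 189.3 mm².
δ_mech = NL/(AE) = 48500·2680/(189.3·197000) = 3.485 mm.
δ_thermal = αLΔT = 12.3e-6·2680·-30.6 = -1.009 mm.
δ = δ_mech + δ_thermal = 2.477 mm.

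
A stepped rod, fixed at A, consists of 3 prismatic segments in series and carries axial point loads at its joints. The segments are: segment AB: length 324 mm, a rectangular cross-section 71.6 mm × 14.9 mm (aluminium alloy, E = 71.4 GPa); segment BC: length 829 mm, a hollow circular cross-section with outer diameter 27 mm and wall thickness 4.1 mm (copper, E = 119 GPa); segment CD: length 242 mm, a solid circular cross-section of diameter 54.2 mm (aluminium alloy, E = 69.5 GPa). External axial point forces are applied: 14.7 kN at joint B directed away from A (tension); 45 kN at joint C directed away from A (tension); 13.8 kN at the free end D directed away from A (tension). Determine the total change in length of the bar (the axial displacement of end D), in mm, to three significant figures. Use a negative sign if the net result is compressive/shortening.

1.72 mm

Internal axial forces (sectioning from the free end, tension +): N_CD = 13.8 kN, N_BC = 58.8 kN, N_AB = 73.5 kN.
A_AB = 1067 mm².
A_BC = 295 mm².
A_CD = 2307 mm².
δ_AB = 73500·324/(1067·71400) = 0.3126 mm
δ_BC = 58800·829/(295·119000) = 1.389 mm
δ_CD = 13800·242/(2307·69500) = 0.02083 mm
δ = Σδ_i = 1.722 mm.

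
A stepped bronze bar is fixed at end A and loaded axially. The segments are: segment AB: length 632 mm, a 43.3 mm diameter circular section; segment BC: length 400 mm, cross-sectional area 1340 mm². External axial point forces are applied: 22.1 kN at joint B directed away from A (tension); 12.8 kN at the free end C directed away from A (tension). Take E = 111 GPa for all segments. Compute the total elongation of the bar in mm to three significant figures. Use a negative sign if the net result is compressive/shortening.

0.169 mm

Internal axial forces (sectioning from the free end, tension +): N_BC = 12.8 kN, N_AB = 34.9 kN.
A_AB = 1473 mm².
δ_AB = 34900·632/(1473·111000) = 0.1349 mm
δ_BC = 12800·400/(1340·111000) = 0.03442 mm
δ = Σδ_i = 0.1694 mm.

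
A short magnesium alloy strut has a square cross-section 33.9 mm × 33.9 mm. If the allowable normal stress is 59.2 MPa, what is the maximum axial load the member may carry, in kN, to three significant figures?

68.0 kN

A = 1149 mm².
P_max = σ_allow · A = 59.2 · 1149 = 68030 N = 68.03 kN.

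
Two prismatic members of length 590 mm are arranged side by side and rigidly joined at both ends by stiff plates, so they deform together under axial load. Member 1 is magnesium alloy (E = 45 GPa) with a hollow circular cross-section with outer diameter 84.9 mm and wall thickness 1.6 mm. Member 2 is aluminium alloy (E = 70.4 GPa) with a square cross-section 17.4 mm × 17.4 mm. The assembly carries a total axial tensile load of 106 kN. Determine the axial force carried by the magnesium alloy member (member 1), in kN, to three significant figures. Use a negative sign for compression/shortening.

49.7 kN

A_1 = 418.7 mm².
A_2 = 302.8 mm².
Equal strain + equilibrium ⇒ each member carries load in proportion to AE: A₁E₁ = 18840000 N, A₂E₂ = 21310000 N, ΣAE = 40160000 N.
F₁ = P·A₁E₁/ΣAE = 106000·18840000/40160000 = 49740 N.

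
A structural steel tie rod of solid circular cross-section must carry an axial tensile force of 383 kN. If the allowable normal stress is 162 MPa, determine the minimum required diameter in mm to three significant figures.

54.9 mm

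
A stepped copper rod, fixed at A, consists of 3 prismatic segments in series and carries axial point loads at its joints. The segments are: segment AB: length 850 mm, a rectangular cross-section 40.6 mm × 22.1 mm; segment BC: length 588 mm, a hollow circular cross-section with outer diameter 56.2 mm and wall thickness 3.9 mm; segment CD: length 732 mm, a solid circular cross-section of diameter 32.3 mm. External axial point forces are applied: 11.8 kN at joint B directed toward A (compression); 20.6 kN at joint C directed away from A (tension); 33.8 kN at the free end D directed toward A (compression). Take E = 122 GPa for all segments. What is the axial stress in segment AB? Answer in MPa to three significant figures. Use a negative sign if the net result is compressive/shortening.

-27.9 MPa

Internal axial forces (sectioning from the free end, tension +): N_CD = -33.8 kN, N_BC = -13.2 kN, N_AB = -25 kN.
A_AB = 897.3 mm².
σ_AB = N_AB/A_AB = -25000/897.3 = -27.86 MPa.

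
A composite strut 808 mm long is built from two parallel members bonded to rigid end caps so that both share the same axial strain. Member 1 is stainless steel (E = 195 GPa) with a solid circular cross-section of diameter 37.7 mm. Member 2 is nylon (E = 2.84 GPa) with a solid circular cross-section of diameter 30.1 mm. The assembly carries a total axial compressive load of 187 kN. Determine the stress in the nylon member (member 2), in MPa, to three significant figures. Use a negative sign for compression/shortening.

-2.42 MPa

A_1 = 1116 mm².
A_2 = 711.6 mm².
Equal strain + equilibrium ⇒ each member carries load in proportion to AE: A₁E₁ = 217700000 N, A₂E₂ = 2021000 N, ΣAE = 219700000 N.
σ₂ = P·E₂/ΣAE = -187000·2840/219700000 = -2.417 MPa.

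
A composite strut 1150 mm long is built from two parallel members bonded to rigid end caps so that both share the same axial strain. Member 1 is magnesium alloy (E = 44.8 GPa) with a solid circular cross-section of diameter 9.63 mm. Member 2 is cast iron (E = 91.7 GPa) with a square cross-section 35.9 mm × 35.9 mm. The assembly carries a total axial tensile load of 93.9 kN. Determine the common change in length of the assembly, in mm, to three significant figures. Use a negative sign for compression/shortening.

0.889 mm

A_1 = 72.84 mm².
A_2 = 1289 mm².
Equal strain + equilibrium ⇒ each member carries load in proportion to AE: A₁E₁ = 3263000 N, A₂E₂ = 118200000 N, ΣAE = 121400000 N.
δ = PL/ΣAE = 93900·1150/121400000 = 0.8892 mm.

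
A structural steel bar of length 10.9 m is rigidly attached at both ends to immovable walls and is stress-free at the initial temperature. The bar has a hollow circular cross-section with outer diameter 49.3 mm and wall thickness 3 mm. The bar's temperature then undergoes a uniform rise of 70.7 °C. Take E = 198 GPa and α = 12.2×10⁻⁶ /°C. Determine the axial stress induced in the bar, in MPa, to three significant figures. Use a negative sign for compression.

Free thermal expansion αLΔT = 12.2e-6 · 10900 · 70.7 = 9.402 mm.
The walls impose strain ε = −(9.402)/10900 = -8.6254e-04; σ = Eε = 198000 · -8.6254e-04 = -170.8 MPa.

-171 MPa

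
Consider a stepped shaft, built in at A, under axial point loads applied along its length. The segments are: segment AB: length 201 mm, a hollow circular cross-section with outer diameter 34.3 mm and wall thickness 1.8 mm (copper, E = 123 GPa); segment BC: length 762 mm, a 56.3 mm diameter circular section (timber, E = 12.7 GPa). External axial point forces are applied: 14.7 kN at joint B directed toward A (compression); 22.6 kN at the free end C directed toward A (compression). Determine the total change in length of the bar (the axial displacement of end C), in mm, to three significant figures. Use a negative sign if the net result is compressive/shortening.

Internal axial forces (sectioning from the free end, tension +): N_BC = -22.6 kN, N_AB = -37.3 kN.
A_AB = 183.8 mm².
A_BC = 2489 mm².
δ_AB = -37300·201/(183.8·123000) = -0.3317 mm
δ_BC = -22600·762/(2489·12700) = -0.5447 mm
δ = Σδ_i = -0.8764 mm.

-0.876 mm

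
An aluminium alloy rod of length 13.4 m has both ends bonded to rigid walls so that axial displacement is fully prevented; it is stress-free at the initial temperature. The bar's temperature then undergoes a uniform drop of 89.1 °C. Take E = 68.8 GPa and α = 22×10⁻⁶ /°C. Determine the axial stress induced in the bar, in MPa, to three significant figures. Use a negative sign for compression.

135 MPa

Free thermal expansion αLΔT = 22e-6 · 13400 · -89.1 = -26.27 mm.
The walls impose strain ε = −(-26.27)/13400 = 1.9602e-03; σ = Eε = 68800 · 1.9602e-03 = 134.9 MPa.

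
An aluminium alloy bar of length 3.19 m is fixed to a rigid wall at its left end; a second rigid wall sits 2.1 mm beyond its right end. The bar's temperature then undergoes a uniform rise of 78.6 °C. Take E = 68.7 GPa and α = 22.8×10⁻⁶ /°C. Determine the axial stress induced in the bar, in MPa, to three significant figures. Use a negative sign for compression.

-77.9 MPa

Free thermal expansion αLΔT = 22.8e-6 · 3190 · 78.6 = 5.717 mm.
The walls engage after the gap closes; constrained expansion = 5.717 − 2.1 = 3.617 mm.
The walls impose strain ε = −(3.617)/3190 = -1.1338e-03; σ = Eε = 68700 · -1.1338e-03 = -77.89 MPa.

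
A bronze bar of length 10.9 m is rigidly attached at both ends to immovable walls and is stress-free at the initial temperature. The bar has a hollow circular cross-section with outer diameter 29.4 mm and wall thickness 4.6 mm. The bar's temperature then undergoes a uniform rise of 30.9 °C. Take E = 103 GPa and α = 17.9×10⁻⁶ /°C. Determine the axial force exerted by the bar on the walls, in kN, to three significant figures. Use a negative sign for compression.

Free thermal expansion αLΔT = 17.9e-6 · 10900 · 30.9 = 6.029 mm.
The walls impose strain ε = −(6.029)/10900 = -5.5311e-04; σ = Eε = 103000 · -5.5311e-04 = -56.97 MPa.
Wall reaction R = σ·A = -56.97·358.4 = -20420 N = -20.42 kN.

-20.4 kN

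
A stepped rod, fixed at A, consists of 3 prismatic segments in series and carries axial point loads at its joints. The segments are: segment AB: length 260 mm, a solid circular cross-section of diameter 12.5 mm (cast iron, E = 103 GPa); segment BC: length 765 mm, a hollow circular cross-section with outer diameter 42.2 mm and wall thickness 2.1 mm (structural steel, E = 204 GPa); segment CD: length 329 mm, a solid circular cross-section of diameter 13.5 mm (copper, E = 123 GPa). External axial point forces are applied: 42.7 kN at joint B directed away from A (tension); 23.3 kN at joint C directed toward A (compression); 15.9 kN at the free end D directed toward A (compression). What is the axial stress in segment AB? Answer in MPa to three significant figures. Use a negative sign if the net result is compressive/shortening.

28.5 MPa

Internal axial forces (sectioning from the free end, tension +): N_CD = -15.9 kN, N_BC = -39.2 kN, N_AB = 3.5 kN.
A_AB = 122.7 mm².
σ_AB = N_AB/A_AB = 3500/122.7 = 28.52 MPa.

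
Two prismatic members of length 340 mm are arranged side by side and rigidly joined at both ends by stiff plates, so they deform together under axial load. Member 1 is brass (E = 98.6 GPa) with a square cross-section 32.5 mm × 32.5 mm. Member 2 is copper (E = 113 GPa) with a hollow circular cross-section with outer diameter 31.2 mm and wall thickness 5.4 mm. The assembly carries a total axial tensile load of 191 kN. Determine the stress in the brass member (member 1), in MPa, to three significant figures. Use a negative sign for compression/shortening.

A_1 = 1056 mm².
A_2 = 437.7 mm².
Equal strain + equilibrium ⇒ each member carries load in proportion to AE: A₁E₁ = 104100000 N, A₂E₂ = 49460000 N, ΣAE = 153600000 N.
σ₁ = P·E₁/ΣAE = 191000·98600/153600000 = 122.6 MPa.

123 MPa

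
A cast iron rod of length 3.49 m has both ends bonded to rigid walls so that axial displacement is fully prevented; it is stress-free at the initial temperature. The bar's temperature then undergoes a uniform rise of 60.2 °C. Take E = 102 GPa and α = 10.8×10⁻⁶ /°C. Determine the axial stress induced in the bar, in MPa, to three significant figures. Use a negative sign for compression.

-66.3 MPa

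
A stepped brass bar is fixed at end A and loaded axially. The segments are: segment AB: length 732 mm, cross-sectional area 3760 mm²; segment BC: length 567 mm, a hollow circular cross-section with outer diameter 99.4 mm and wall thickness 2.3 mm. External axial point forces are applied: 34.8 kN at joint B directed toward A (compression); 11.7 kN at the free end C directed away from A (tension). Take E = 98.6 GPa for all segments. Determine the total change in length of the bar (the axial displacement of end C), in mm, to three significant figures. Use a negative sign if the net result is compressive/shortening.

0.0503 mm

Internal axial forces (sectioning from the free end, tension +): N_BC = 11.7 kN, N_AB = -23.1 kN.
A_BC = 701.6 mm².
δ_AB = -23100·732/(3760·98600) = -0.04561 mm
δ_BC = 11700·567/(701.6·98600) = 0.09589 mm
δ = Σδ_i = 0.05028 mm.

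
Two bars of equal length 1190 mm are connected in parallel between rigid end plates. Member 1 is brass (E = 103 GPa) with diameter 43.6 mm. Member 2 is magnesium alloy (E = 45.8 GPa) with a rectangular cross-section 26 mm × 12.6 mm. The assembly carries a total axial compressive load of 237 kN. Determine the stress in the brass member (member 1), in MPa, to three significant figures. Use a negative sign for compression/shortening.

-145 MPa

A_1 = 1493 mm².
A_2 = 327.6 mm².
Equal strain + equilibrium ⇒ each member carries load in proportion to AE: A₁E₁ = 153800000 N, A₂E₂ = 15000000 N, ΣAE = 168800000 N.
σ₁ = P·E₁/ΣAE = -237000·103000/168800000 = -144.6 MPa.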